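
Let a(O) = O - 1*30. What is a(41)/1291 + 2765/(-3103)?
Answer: -3535482/4005973 ≈ -0.88255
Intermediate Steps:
a(O) = -30 + O (a(O) = O - 30 = -30 + O)
a(41)/1291 + 2765/(-3103) = (-30 + 41)/1291 + 2765/(-3103) = 11*(1/1291) + 2765*(-1/3103) = 11/1291 - 2765/3103 = -3535482/4005973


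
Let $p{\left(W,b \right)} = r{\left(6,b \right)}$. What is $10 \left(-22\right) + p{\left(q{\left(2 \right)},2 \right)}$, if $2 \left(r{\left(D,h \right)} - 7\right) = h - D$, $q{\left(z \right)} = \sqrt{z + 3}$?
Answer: $-215$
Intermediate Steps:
$q{\left(z \right)} = \sqrt{3 + z}$
$r{\left(D,h \right)} = 7 + \frac{h}{2} - \frac{D}{2}$ ($r{\left(D,h \right)} = 7 + \frac{h - D}{2} = 7 - \left(\frac{D}{2} - \frac{h}{2}\right) = 7 + \frac{h}{2} - \frac{D}{2}$)
$p{\left(W,b \right)} = 4 + \frac{b}{2}$ ($p{\left(W,b \right)} = 7 + \frac{b}{2} - 3 = 4 + \frac{b}{2}$)
$10 \left(-22\right) + p{\left(q{\left(2 \right)},2 \right)} = 10 \left(-22\right) + \left(4 + \frac{1}{2} \cdot 2\right) = -220 + \left(4 + 1\right) = -220 + 5 = -215$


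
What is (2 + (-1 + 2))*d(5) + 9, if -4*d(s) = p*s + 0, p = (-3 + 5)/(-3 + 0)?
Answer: 23/2 ≈ 11.500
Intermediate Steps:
p = -⅔ (p = 2/(-3) = 2*(-⅓) = -⅔ ≈ -0.66667)
d(s) = s/6 (d(s) = -(-2*s/3 + 0)/4 = -(-1)*s/6 = s/6)
(2 + (-1 + 2))*d(5) + 9 = (2 + (-1 + 2))*((⅙)*5) + 9 = (2 + 1)*(⅚) + 9 = 3*(⅚) + 9 = 5/2 + 9 = 23/2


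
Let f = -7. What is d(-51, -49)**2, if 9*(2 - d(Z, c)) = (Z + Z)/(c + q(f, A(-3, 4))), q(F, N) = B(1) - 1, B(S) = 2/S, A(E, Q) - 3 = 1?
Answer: 16129/5184 ≈ 3.1113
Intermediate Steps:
A(E, Q) = 4 (A(E, Q) = 3 + 1 = 4)
q(F, N) = 1 (q(F, N) = 2/1 - 1 = 2*1 - 1 = 2 - 1 = 1)
d(Z, c) = 2 - 2*Z/(9*(1 + c)) (d(Z, c) = 2 - (Z + Z)/(9*(c + 1)) = 2 - 2*Z/(9*(1 + c)))
d(-51, -49)**2 = (2*(9 - 1*(-51) + 9*(-49))/(9*(1 - 49)))**2 = ((2/9)*(9 + 51 - 441)/(-48))**2 = ((2/9)*(-1/48)*(-381))**2 = (127/72)**2 = 16129/5184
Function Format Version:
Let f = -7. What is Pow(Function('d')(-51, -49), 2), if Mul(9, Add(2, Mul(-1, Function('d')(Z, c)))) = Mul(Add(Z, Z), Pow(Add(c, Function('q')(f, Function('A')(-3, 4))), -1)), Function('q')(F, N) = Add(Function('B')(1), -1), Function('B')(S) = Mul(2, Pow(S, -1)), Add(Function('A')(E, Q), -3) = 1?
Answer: Rational(16129, 5184) ≈ 3.1113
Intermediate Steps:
Function('A')(E, Q) = 4 (Function('A')(E, Q) = Add(3, 1) = 4)
Function('q')(F, N) = 1 (Function('q')(F, N) = Add(Mul(2, Pow(1, -1)), -1) = Add(Mul(2, 1), -1) = Add(2, -1) = 1)
Function('d')(Z, c) = Add(2, Mul(Rational(-2, 9), Z, Pow(Add(1, c), -1))) (Function('d')(Z, c) = Add(2, Mul(Rational(-1, 9), Mul(Add(Z, Z), Pow(Add(c, 1), -1)))) = Add(2, Mul(Rational(-1, 9), Mul(Mul(2, Z), Pow(Add(1, c), -1)))) = Add(2, Mul(Rational(-1, 9), Mul(2, Z, Pow(Add(1, c), -1)))) = Add(2, Mul(Rational(-2, 9), Z, Pow(Add(1, c), -1))))
Pow(Function('d')(-51, -49), 2) = Pow(Mul(Rational(2, 9), Pow(Add(1, -49), -1), Add(9, Mul(-1, -51), Mul(9, -49))), 2) = Pow(Mul(Rational(2, 9), Pow(-48, -1), Add(9, 51, -441)), 2) = Pow(Mul(Rational(2, 9), Rational(-1, 48), -381), 2) = Pow(Rational(127, 72), 2) = Rational(16129, 5184)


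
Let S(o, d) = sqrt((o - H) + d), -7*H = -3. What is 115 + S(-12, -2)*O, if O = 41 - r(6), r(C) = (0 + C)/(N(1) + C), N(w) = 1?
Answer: 115 + 281*I*sqrt(707)/49 ≈ 115.0 + 152.48*I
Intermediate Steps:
H = 3/7 (H = -1/7*(-3) = 3/7 ≈ 0.42857)
r(C) = C/(1 + C) (r(C) = (0 + C)/(1 + C) = C/(1 + C))
O = 281/7 (O = 41 - 6/(1 + 6) = 41 - 6/7 = 281/7 ≈ 40.143)
S(o, d) = sqrt(-3/7 + d + o) (S(o, d) = sqrt((o - 1*3/7) + d) = sqrt((o - 3/7) + d) = sqrt((-3/7 + o) + d) = sqrt(-3/7 + d + o))
115 + S(-12, -2)*O = 115 + (sqrt(-21 + 49*(-2) + 49*(-12))/7)*(281/7) = 115 + (sqrt(-21 - 98 - 588)/7)*(281/7) = 115 + (sqrt(-707)/7)*(281/7) = 115 + ((I*sqrt(707))/7)*(281/7) = 115 + (I*sqrt(707)/7)*(281/7) = 115 + 281*I*sqrt(707)/49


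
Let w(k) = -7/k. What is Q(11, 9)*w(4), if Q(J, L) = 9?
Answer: -63/4 ≈ -15.750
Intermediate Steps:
Q(11, 9)*w(4) = 9*(-7/4) = -63/4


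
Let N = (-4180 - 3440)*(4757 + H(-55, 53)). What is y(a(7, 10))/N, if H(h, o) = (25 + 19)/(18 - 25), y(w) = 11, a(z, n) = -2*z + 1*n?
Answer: -77/253403100 ≈ -3.0386e-7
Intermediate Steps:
a(z, n) = n - 2*z (a(z, n) = -2*z + n = n - 2*z)
H(h, o) = -44/7 (H(h, o) = 44/(-7) = 44*(-⅐) = -44/7)
N = -253403100/7 (N = (-4180 - 3440)*(4757 - 44/7) = -7620*33255/7 = -253403100/7 ≈ -3.6200e+7)
y(a(7, 10))/N = 11/(-253403100/7) = 11*(-7/253403100) = -77/253403100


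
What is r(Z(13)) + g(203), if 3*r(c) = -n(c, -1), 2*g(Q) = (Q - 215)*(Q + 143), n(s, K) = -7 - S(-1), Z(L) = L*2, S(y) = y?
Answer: -2074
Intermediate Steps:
Z(L) = 2*L
n(s, K) = -6 (n(s, K) = -7 - 1*(-1) = -7 + 1 = -6)
g(Q) = (-215 + Q)*(143 + Q)/2 (g(Q) = ((Q - 215)*(Q + 143))/2 = ((-215 + Q)*(143 + Q))/2 = (-215 + Q)*(143 + Q)/2)
r(c) = 2 (r(c) = (-1*(-6))/3 = (⅓)*6 = 2)
r(Z(13)) + g(203) = 2 + (-30745/2 + (½)*203² - 36*203) = 2 + (-30745/2 + (½)*41209 - 7308) = 2 + (-30745/2 + 41209/2 - 7308) = 2 - 2076 = -2074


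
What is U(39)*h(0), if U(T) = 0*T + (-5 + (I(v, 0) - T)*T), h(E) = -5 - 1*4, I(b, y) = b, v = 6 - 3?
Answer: 12681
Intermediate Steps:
v = 3
h(E) = -9 (h(E) = -5 - 4 = -9)
U(T) = -5 + T*(3 - T) (U(T) = 0*T + (-5 + (3 - T)*T) = 0 + (-5 + T*(3 - T)) = -5 + T*(3 - T))
U(39)*h(0) = (-5 - 1*39² + 3*39)*(-9) = (-5 - 1*1521 + 117)*(-9) = (-5 - 1521 + 117)*(-9) = -1409*(-9) = 12681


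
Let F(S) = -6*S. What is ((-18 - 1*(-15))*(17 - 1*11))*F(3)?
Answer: 324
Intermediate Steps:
((-18 - 1*(-15))*(17 - 1*11))*F(3) = ((-18 - 1*(-15))*(17 - 1*11))*(-6*3) = ((-18 + 15)*(17 - 11))*(-18) = -3*6*(-18) = -18*(-18) = 324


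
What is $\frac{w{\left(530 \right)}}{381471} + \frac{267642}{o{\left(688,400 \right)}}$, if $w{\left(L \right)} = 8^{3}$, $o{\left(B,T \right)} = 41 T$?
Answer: $\frac{51053029091}{3128062200} \approx 16.321$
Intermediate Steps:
$w{\left(L \right)} = 512$
$\frac{w{\left(530 \right)}}{381471} + \frac{267642}{o{\left(688,400 \right)}} = \frac{512}{381471} + \frac{267642}{41 \cdot 400} = 512 \cdot \frac{1}{381471} + \frac{267642}{16400} = \frac{512}{381471} + 267642 \cdot \frac{1}{16400} = \frac{512}{381471} + \frac{133821}{8200} = \frac{51053029091}{3128062200}$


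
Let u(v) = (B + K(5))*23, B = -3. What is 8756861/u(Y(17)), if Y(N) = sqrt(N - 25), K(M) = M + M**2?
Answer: 8756861/621 ≈ 14101.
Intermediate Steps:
Y(N) = sqrt(-25 + N)
u(v) = 621 (u(v) = (-3 + 5*(1 + 5))*23 = (-3 + 5*6)*23 = (-3 + 30)*23 = 27*23 = 621)
8756861/u(Y(17)) = 8756861/621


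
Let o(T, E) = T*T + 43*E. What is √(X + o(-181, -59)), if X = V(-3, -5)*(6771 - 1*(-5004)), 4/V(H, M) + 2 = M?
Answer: 2*√287819/7 ≈ 153.28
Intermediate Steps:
V(H, M) = 4/(-2 + M)
o(T, E) = T² + 43*E
X = -47100/7 (X = (4/(-2 - 5))*(6771 - 1*(-5004)) = (4/(-7))*(6771 + 5004) = (4*(-⅐))*11775 = -4/7*11775 = -47100/7 ≈ -6728.6)
√(X + o(-181, -59)) = √(-47100/7 + ((-181)² + 43*(-59))) = √(-47100/7 + (32761 - 2537)) = √(-47100/7 + 30224) = √(164468/7) = 2*√287819/7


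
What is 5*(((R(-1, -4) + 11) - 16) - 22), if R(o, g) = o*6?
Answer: -165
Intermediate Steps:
R(o, g) = 6*o
5*(((R(-1, -4) + 11) - 16) - 22) = 5*(((6*(-1) + 11) - 16) - 22) = 5*(((-6 + 11) - 16) - 22) = 5*((5 - 16) - 22) = 5*(-11 - 22) = 5*(-33) = -165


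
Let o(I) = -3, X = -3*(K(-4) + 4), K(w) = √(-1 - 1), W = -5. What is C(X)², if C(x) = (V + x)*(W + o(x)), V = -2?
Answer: 11392 + 5376*I*√2 ≈ 11392.0 + 7602.8*I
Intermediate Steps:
K(w) = I*√2 (K(w) = √(-2) = I*√2)
X = -12 - 3*I*√2 (X = -3*(I*√2 + 4) = -3*(4 + I*√2) = -12 - 3*I*√2 ≈ -12.0 - 4.2426*I)
C(x) = 16 - 8*x (C(x) = (-2 + x)*(-5 - 3) = (-2 + x)*(-8) = 16 - 8*x)
C(X)² = (16 - 8*(-12 - 3*I*√2))² = (16 + (96 + 24*I*√2))² = (112 + 24*I*√2)²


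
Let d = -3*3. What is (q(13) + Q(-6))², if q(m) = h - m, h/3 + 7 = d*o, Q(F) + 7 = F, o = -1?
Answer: 400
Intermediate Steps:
d = -9
Q(F) = -7 + F
h = 6 (h = -21 + 3*(-9*(-1)) = -21 + 3*9 = -21 + 27 = 6)
q(m) = 6 - m
(q(13) + Q(-6))² = ((6 - 1*13) + (-7 - 6))² = ((6 - 13) - 13)² = (-7 - 13)² = (-20)² = 400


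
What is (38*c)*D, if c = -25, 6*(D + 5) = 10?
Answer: 9500/3 ≈ 3166.7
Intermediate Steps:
D = -10/3 (D = -5 + (⅙)*10 = -5 + 5/3 = -10/3 ≈ -3.3333)
(38*c)*D = (38*(-25))*(-10/3) = -950*(-10/3) = 9500/3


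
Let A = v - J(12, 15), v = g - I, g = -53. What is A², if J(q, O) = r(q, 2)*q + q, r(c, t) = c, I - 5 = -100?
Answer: 12996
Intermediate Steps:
I = -95 (I = 5 - 100 = -95)
J(q, O) = q + q² (J(q, O) = q*q + q = q² + q = q + q²)
v = 42 (v = -53 - 1*(-95) = -53 + 95 = 42)
A = -114 (A = 42 - 12*(1 + 12) = 42 - 12*13 = 42 - 1*156 = 42 - 156 = -114)
A² = (-114)² = 12996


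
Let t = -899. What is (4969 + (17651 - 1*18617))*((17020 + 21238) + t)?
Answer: 149548077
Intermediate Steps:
(4969 + (17651 - 1*18617))*((17020 + 21238) + t) = (4969 + (17651 - 1*18617))*((17020 + 21238) - 899) = (4969 + (17651 - 18617))*(38258 - 899) = (4969 - 966)*37359 = 4003*37359 = 149548077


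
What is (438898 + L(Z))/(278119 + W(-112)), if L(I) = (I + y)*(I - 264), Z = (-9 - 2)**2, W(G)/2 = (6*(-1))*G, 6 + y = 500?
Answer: 350953/279463 ≈ 1.2558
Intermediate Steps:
y = 494 (y = -6 + 500 = 494)
W(G) = -12*G (W(G) = 2*((6*(-1))*G) = 2*(-6*G) = -12*G)
Z = 121 (Z = (-11)**2 = 121)
L(I) = (-264 + I)*(494 + I) (L(I) = (I + 494)*(I - 264) = (494 + I)*(-264 + I) = (-264 + I)*(494 + I))
(438898 + L(Z))/(278119 + W(-112)) = (438898 + (-130416 + 121**2 + 230*121))/(278119 - 12*(-112)) = (438898 + (-130416 + 14641 + 27830))/(278119 + 1344) = (438898 - 87945)/279463 = 350953*(1/279463) = 350953/279463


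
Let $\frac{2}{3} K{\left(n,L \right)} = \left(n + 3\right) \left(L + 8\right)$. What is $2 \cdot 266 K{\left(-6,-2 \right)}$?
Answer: $-14364$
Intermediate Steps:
$K{\left(n,L \right)} = \frac{3 \left(3 + n\right) \left(8 + L\right)}{2}$ ($K{\left(n,L \right)} = \frac{3 \left(n + 3\right) \left(L + 8\right)}{2} = \frac{3 \left(3 + n\right) \left(8 + L\right)}{2}$)
$2 \cdot 266 K{\left(-6,-2 \right)} = 2 \cdot 266 \left(36 + 12 \left(-6\right) + \frac{9}{2} \left(-2\right) + \frac{3}{2} \left(-2\right) \left(-6\right)\right) = 532 \left(36 - 72 - 9 + 18\right) = 532 \left(-27\right) = -14364$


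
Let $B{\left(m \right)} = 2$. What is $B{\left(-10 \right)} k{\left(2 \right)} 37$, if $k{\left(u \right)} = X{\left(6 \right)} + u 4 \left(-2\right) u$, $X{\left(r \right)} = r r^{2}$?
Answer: $13616$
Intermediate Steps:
$X{\left(r \right)} = r^{3}$
$k{\left(u \right)} = 216 - 8 u^{2}$ ($k{\left(u \right)} = 6^{3} + u 4 \left(-2\right) u = 216 + u \left(- 8 u\right) = 216 - 8 u^{2}$)
$B{\left(-10 \right)} k{\left(2 \right)} 37 = 2 \left(216 - 8 \cdot 2^{2}\right) 37 = 2 \left(216 - 32\right) 37 = 2 \cdot 184 \cdot 37 = 368 \cdot 37 = 13616$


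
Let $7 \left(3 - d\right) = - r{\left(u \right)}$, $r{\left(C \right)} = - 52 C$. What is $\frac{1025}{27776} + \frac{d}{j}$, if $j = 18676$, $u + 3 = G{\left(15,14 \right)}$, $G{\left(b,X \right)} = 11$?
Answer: $\frac{4393885}{129686144} \approx 0.033881$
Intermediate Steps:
$u = 8$ ($u = -3 + 11 = 8$)
$d = - \frac{395}{7}$ ($d = 3 - \frac{\left(-1\right) \left(\left(-52\right) 8\right)}{7} = 3 - \frac{\left(-1\right) \left(-416\right)}{7} = 3 - \frac{416}{7} = - \frac{395}{7} \approx -56.429$)
$\frac{1025}{27776} + \frac{d}{j} = \frac{1025}{27776} - \frac{395}{7 \cdot 18676} = 1025 \cdot \frac{1}{27776} - \frac{395}{130732} = \frac{1025}{27776} - \frac{395}{130732} = \frac{4393885}{129686144}$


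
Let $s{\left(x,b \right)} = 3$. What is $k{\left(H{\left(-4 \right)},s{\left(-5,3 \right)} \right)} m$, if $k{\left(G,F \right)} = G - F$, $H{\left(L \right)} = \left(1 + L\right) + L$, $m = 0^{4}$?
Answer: $0$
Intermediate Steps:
$m = 0$
$H{\left(L \right)} = 1 + 2 L$
$k{\left(H{\left(-4 \right)},s{\left(-5,3 \right)} \right)} m = \left(\left(1 + 2 \left(-4\right)\right) - 3\right) 0 = \left(\left(1 - 8\right) - 3\right) 0 = \left(-7 - 3\right) 0 = \left(-10\right) 0 = 0$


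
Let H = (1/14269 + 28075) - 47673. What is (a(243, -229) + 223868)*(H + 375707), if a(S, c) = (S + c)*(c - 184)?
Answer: 1108164605657692/14269 ≈ 7.7662e+10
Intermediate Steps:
a(S, c) = (-184 + c)*(S + c) (a(S, c) = (S + c)*(-184 + c) = (-184 + c)*(S + c))
H = -279643861/14269 (H = (1/14269 + 28075) - 47673 = 400602176/14269 - 47673 = -279643861/14269 ≈ -19598.)
(a(243, -229) + 223868)*(H + 375707) = (((-229)² - 184*243 - 184*(-229) + 243*(-229)) + 223868)*(-279643861/14269 + 375707) = ((52441 - 44712 + 42136 - 55647) + 223868)*(5081319322/14269) = (-5782 + 223868)*(5081319322/14269) = 218086*(5081319322/14269) = 1108164605657692/14269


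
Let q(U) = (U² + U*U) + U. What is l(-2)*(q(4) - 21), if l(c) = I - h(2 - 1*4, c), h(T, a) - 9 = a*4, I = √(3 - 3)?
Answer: -15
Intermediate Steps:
I = 0 (I = √0 = 0)
h(T, a) = 9 + 4*a (h(T, a) = 9 + a*4 = 9 + 4*a)
l(c) = -9 - 4*c (l(c) = 0 - (9 + 4*c) = 0 + (-9 - 4*c) = -9 - 4*c)
q(U) = U + 2*U² (q(U) = (U² + U²) + U = 2*U² + U = U + 2*U²)
l(-2)*(q(4) - 21) = (-9 - 4*(-2))*(4*(1 + 2*4) - 21) = (-9 + 8)*(4*(1 + 8) - 21) = -(4*9 - 21) = -(36 - 21) = -1*15 = -15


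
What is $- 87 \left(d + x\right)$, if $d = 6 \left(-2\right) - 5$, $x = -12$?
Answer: $2523$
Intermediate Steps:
$d = -17$ ($d = -12 - 5 = -17$)
$- 87 \left(d + x\right) = - 87 \left(-17 - 12\right) = \left(-87\right) \left(-29\right) = 2523$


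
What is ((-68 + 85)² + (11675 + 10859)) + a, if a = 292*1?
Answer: 23115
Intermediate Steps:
a = 292
((-68 + 85)² + (11675 + 10859)) + a = ((-68 + 85)² + (11675 + 10859)) + 292 = (17² + 22534) + 292 = (289 + 22534) + 292 = 22823 + 292 = 23115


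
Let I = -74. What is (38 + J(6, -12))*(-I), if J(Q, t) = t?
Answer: 1924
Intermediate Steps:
(38 + J(6, -12))*(-I) = (38 - 12)*(-1*(-74)) = 26*74 = 1924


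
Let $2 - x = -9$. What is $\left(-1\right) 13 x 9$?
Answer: $-1287$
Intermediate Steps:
$x = 11$ ($x = 2 - -9 = 2 + 9 = 11$)
$\left(-1\right) 13 x 9 = \left(-1\right) 13 \cdot 11 \cdot 9 = \left(-13\right) 11 \cdot 9 = \left(-143\right) 9 = -1287$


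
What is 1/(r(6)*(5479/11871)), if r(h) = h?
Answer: 3957/10958 ≈ 0.36111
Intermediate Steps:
1/(r(6)*(5479/11871)) = 1/(6*(5479/11871)) = 1/(10958/3957) = 3957/10958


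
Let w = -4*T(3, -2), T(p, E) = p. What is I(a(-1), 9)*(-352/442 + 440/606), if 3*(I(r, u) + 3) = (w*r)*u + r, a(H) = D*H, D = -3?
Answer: 517880/66963 ≈ 7.7338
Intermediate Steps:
w = -12 (w = -4*3 = -12)
a(H) = -3*H
I(r, u) = -3 + r/3 - 4*r*u (I(r, u) = -3 + ((-12*r)*u + r)/3 = -3 + (-12*r*u + r)/3 = -3 + (r - 12*r*u)/3 = -3 + (r/3 - 4*r*u) = -3 + r/3 - 4*r*u)
I(a(-1), 9)*(-352/442 + 440/606) = (-3 + (-3*(-1))/3 - 4*(-3*(-1))*9)*(-352/442 + 440/606) = (-3 + (⅓)*3 - 4*3*9)*(-352*1/442 + 440*(1/606)) = (-3 + 1 - 108)*(-176/221 + 220/303) = -110*(-4708/66963) = 517880/66963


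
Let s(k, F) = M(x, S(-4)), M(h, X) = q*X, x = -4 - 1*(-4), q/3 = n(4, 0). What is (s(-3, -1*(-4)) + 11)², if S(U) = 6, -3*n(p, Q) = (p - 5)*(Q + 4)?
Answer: 1225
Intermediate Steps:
n(p, Q) = -(-5 + p)*(4 + Q)/3 (n(p, Q) = -(p - 5)*(Q + 4)/3 = -(-5 + p)*(4 + Q)/3)
q = 4 (q = 3*(20/3 - 4/3*4 + (5/3)*0 - ⅓*0*4) = 3*(20/3 - 16/3 + 0 + 0) = 3*(4/3) = 4)
x = 0 (x = -4 + 4 = 0)
M(h, X) = 4*X
s(k, F) = 24 (s(k, F) = 4*6 = 24)
(s(-3, -1*(-4)) + 11)² = (24 + 11)² = 35² = 1225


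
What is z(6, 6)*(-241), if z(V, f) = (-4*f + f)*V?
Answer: 26028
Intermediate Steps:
z(V, f) = -3*V*f (z(V, f) = (-3*f)*V = -3*V*f)
z(6, 6)*(-241) = -3*6*6*(-241) = -108*(-241) = 26028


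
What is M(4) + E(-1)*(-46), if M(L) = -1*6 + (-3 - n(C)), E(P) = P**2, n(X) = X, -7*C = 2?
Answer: -383/7 ≈ -54.714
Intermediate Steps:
C = -2/7 (C = -1/7*2 = -2/7 ≈ -0.28571)
M(L) = -61/7 (M(L) = -1*6 + (-3 - 1*(-2/7)) = -6 + (-3 + 2/7) = -6 - 19/7 = -61/7)
M(4) + E(-1)*(-46) = -61/7 + (-1)**2*(-46) = -61/7 + 1*(-46) = -61/7 - 46 = -383/7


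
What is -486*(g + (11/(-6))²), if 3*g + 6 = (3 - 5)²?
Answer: -2619/2 ≈ -1309.5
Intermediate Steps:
g = -⅔ (g = -2 + (3 - 5)²/3 = -2 + (⅓)*(-2)² = -2 + (⅓)*4 = -2 + 4/3 = -⅔ ≈ -0.66667)
-486*(g + (11/(-6))²) = -486*(-⅔ + (11/(-6))²) = -486*(-⅔ + (11*(-⅙))²) = -486*(-⅔ + (-11/6)²) = -486*(-⅔ + 121/36) = -486*97/36 = -2619/2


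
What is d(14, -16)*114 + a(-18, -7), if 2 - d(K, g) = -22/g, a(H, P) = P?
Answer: 257/4 ≈ 64.250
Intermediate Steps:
d(K, g) = 2 + 22/g (d(K, g) = 2 - (-22)/g = 2 + 22/g)
d(14, -16)*114 + a(-18, -7) = (2 + 22/(-16))*114 - 7 = (2 + 22*(-1/16))*114 - 7 = (2 - 11/8)*114 - 7 = (5/8)*114 - 7 = 285/4 - 7 = 257/4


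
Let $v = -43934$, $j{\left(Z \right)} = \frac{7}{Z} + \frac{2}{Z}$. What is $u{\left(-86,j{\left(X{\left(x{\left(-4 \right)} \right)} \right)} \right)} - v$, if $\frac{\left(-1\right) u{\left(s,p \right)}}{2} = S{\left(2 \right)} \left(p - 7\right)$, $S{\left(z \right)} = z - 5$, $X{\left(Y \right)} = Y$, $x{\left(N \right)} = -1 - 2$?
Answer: $43874$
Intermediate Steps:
$x{\left(N \right)} = -3$ ($x{\left(N \right)} = -1 - 2 = -3$)
$j{\left(Z \right)} = \frac{9}{Z}$
$S{\left(z \right)} = -5 + z$ ($S{\left(z \right)} = z - 5 = -5 + z$)
$u{\left(s,p \right)} = -42 + 6 p$ ($u{\left(s,p \right)} = - 2 \left(-5 + 2\right) \left(p - 7\right) = - 2 \left(- 3 \left(-7 + p\right)\right) = - 2 \left(21 - 3 p\right) = -42 + 6 p$)
$u{\left(-86,j{\left(X{\left(x{\left(-4 \right)} \right)} \right)} \right)} - v = \left(-42 + 6 \frac{9}{-3}\right) - -43934 = \left(-42 + 6 \cdot 9 \left(- \frac{1}{3}\right)\right) + 43934 = \left(-42 + 6 \left(-3\right)\right) + 43934 = \left(-42 - 18\right) + 43934 = -60 + 43934 = 43874$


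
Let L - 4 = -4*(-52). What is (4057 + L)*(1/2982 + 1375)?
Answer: 5834657173/994 ≈ 5.8699e+6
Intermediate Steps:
L = 212 (L = 4 - 4*(-52) = 4 + 208 = 212)
(4057 + L)*(1/2982 + 1375) = (4057 + 212)*(1/2982 + 1375) = 4269*(1/2982 + 1375) = 4269*(4100251/2982) = 5834657173/994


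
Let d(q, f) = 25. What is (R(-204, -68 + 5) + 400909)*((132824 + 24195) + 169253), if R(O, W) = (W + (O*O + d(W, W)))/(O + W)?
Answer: 34911471056000/267 ≈ 1.3075e+11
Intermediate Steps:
R(O, W) = (25 + W + O²)/(O + W) (R(O, W) = (W + (O*O + 25))/(O + W) = (W + (O² + 25))/(O + W) = (W + (25 + O²))/(O + W) = (25 + W + O²)/(O + W))
(R(-204, -68 + 5) + 400909)*((132824 + 24195) + 169253) = ((25 + (-68 + 5) + (-204)²)/(-204 + (-68 + 5)) + 400909)*((132824 + 24195) + 169253) = ((25 - 63 + 41616)/(-204 - 63) + 400909)*(157019 + 169253) = (41578/(-267) + 400909)*326272 = (-1/267*41578 + 400909)*326272 = (-41578/267 + 400909)*326272 = (107001125/267)*326272 = 34911471056000/267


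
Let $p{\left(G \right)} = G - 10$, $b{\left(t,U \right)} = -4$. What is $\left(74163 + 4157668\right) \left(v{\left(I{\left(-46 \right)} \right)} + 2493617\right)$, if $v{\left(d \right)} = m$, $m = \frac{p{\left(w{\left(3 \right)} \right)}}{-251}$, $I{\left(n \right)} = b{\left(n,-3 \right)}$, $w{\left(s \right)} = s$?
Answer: $\frac{2648694026027294}{251} \approx 1.0553 \cdot 10^{13}$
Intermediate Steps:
$I{\left(n \right)} = -4$
$p{\left(G \right)} = -10 + G$
$m = \frac{7}{251}$ ($m = \frac{-10 + 3}{-251} = \left(-7\right) \left(- \frac{1}{251}\right) = \frac{7}{251} \approx 0.027888$)
$v{\left(d \right)} = \frac{7}{251}$
$\left(74163 + 4157668\right) \left(v{\left(I{\left(-46 \right)} \right)} + 2493617\right) = \left(74163 + 4157668\right) \left(\frac{7}{251} + 2493617\right) = 4231831 \cdot \frac{625897874}{251} = \frac{2648694026027294}{251}$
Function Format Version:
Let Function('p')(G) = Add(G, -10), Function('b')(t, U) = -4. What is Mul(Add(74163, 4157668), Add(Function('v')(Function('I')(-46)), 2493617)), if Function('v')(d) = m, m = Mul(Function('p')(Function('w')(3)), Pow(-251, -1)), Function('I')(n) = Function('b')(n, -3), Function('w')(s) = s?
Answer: Rational(2648694026027294, 251) ≈ 1.0553e+13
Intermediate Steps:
Function('I')(n) = -4
Function('p')(G) = Add(-10, G)
m = Rational(7, 251) (m = Mul(Add(-10, 3), Pow(-251, -1)) = Mul(-7, Rational(-1, 251)) = Rational(7, 251) ≈ 0.027888)
Function('v')(d) = Rational(7, 251)
Mul(Add(74163, 4157668), Add(Function('v')(Function('I')(-46)), 2493617)) = Mul(Add(74163, 4157668), Add(Rational(7, 251), 2493617)) = Mul(4231831, Rational(625897874, 251)) = Rational(2648694026027294, 251)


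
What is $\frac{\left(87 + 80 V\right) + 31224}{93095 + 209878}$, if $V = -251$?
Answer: $\frac{1021}{27543} \approx 0.037069$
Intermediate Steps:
$\frac{\left(87 + 80 V\right) + 31224}{93095 + 209878} = \frac{\left(87 + 80 \left(-251\right)\right) + 31224}{93095 + 209878} = \frac{\left(87 - 20080\right) + 31224}{302973} = \left(-19993 + 31224\right) \frac{1}{302973} = 11231 \cdot \frac{1}{302973} = \frac{1021}{27543}$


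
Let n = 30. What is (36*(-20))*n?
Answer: -21600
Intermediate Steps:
(36*(-20))*n = (36*(-20))*30 = -720*30 = -21600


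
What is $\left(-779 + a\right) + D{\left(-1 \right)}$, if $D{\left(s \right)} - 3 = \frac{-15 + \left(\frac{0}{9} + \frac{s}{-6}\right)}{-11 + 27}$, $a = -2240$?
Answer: $- \frac{289625}{96} \approx -3016.9$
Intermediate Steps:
$D{\left(s \right)} = \frac{33}{16} - \frac{s}{96}$ ($D{\left(s \right)} = 3 + \frac{-15 + \left(\frac{0}{9} + \frac{s}{-6}\right)}{-11 + 27} = 3 + \frac{-15 + \left(0 \cdot \frac{1}{9} + s \left(- \frac{1}{6}\right)\right)}{16} = 3 + \left(-15 + \left(0 - \frac{s}{6}\right)\right) \frac{1}{16} = 3 + \left(-15 - \frac{s}{6}\right) \frac{1}{16} = 3 - \left(\frac{15}{16} + \frac{s}{96}\right) = \frac{33}{16} - \frac{s}{96}$)
$\left(-779 + a\right) + D{\left(-1 \right)} = \left(-779 - 2240\right) + \left(\frac{33}{16} - - \frac{1}{96}\right) = -3019 + \left(\frac{33}{16} + \frac{1}{96}\right) = -3019 + \frac{199}{96} = - \frac{289625}{96}$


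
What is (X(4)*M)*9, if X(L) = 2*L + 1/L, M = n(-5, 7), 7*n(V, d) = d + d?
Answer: 297/2 ≈ 148.50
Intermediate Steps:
n(V, d) = 2*d/7 (n(V, d) = (d + d)/7 = (2*d)/7 = 2*d/7)
M = 2 (M = (2/7)*7 = 2)
X(L) = 1/L + 2*L (X(L) = 2*L + 1/L = 1/L + 2*L)
(X(4)*M)*9 = ((1/4 + 2*4)*2)*9 = ((¼ + 8)*2)*9 = ((33/4)*2)*9 = (33/2)*9 = 297/2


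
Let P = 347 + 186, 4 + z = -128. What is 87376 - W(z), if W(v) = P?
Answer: 86843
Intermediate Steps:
z = -132 (z = -4 - 128 = -132)
P = 533
W(v) = 533
87376 - W(z) = 87376 - 1*533 = 87376 - 533 = 86843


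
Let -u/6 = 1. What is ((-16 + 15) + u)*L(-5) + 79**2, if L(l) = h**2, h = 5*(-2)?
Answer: 5541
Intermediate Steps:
u = -6 (u = -6*1 = -6)
h = -10
L(l) = 100 (L(l) = (-10)**2 = 100)
((-16 + 15) + u)*L(-5) + 79**2 = ((-16 + 15) - 6)*100 + 79**2 = (-1 - 6)*100 + 6241 = -7*100 + 6241 = -700 + 6241 = 5541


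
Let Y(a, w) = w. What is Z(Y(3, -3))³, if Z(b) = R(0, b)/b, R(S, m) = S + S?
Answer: 0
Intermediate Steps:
R(S, m) = 2*S
Z(b) = 0 (Z(b) = (2*0)/b = 0/b = 0)
Z(Y(3, -3))³ = 0³ = 0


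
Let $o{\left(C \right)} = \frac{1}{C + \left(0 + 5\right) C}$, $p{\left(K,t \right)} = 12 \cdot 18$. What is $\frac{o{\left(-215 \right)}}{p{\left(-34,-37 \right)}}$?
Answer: $- \frac{1}{278640} \approx -3.5889 \cdot 10^{-6}$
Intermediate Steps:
$p{\left(K,t \right)} = 216$
$o{\left(C \right)} = \frac{1}{6 C}$ ($o{\left(C \right)} = \frac{1}{C + 5 C} = \frac{1}{6 C}$)
$\frac{o{\left(-215 \right)}}{p{\left(-34,-37 \right)}} = \frac{\frac{1}{6} \frac{1}{-215}}{216} = \frac{1}{6} \left(- \frac{1}{215}\right) \frac{1}{216} = \left(- \frac{1}{1290}\right) \frac{1}{216} = - \frac{1}{278640}$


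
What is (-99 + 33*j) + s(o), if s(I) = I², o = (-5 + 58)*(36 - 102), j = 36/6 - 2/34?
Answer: 208013718/17 ≈ 1.2236e+7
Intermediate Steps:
j = 101/17 (j = 36*(⅙) - 2*1/34 = 6 - 1/17 = 101/17 ≈ 5.9412)
o = -3498 (o = 53*(-66) = -3498)
(-99 + 33*j) + s(o) = (-99 + 33*(101/17)) + (-3498)² = (-99 + 3333/17) + 12236004 = 1650/17 + 12236004 = 208013718/17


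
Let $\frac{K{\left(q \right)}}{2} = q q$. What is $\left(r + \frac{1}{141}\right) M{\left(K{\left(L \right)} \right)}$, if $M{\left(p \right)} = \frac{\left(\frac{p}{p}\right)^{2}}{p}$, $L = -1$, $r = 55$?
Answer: $\frac{3878}{141} \approx 27.504$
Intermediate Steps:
$K{\left(q \right)} = 2 q^{2}$ ($K{\left(q \right)} = 2 q q = 2 q^{2}$)
$M{\left(p \right)} = \frac{1}{p}$ ($M{\left(p \right)} = \frac{1^{2}}{p} = 1 \frac{1}{p} = \frac{1}{p}$)
$\left(r + \frac{1}{141}\right) M{\left(K{\left(L \right)} \right)} = \frac{55 + \frac{1}{141}}{2 \left(-1\right)^{2}} = \frac{55 + \frac{1}{141}}{2 \cdot 1} = \frac{7756}{141 \cdot 2} = \frac{7756}{141} \cdot \frac{1}{2} = \frac{3878}{141}$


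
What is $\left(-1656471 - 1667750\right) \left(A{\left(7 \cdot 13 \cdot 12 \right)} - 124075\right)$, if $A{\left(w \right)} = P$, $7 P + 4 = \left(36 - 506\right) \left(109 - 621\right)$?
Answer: $\frac{2087241799469}{7} \approx 2.9818 \cdot 10^{11}$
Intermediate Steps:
$P = \frac{240636}{7}$ ($P = - \frac{4}{7} + \frac{\left(36 - 506\right) \left(109 - 621\right)}{7} = - \frac{4}{7} + \frac{\left(-470\right) \left(-512\right)}{7} = - \frac{4}{7} + \frac{1}{7} \cdot 240640 = - \frac{4}{7} + \frac{240640}{7} = \frac{240636}{7} \approx 34377.0$)
$A{\left(w \right)} = \frac{240636}{7}$
$\left(-1656471 - 1667750\right) \left(A{\left(7 \cdot 13 \cdot 12 \right)} - 124075\right) = \left(-1656471 - 1667750\right) \left(\frac{240636}{7} - 124075\right) = \left(-1656471 - 1667750\right) \left(- \frac{627889}{7}\right) = \left(-3324221\right) \left(- \frac{627889}{7}\right) = \frac{2087241799469}{7}$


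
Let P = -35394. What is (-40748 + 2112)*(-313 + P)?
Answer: 1379575652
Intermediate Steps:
(-40748 + 2112)*(-313 + P) = (-40748 + 2112)*(-313 - 35394) = -38636*(-35707) = 1379575652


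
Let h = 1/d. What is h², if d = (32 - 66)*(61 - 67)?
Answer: 1/41616 ≈ 2.4029e-5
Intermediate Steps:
d = 204 (d = -34*(-6) = 204)
h = 1/204 ≈ 0.0049020
h² = (1/204)² = 1/41616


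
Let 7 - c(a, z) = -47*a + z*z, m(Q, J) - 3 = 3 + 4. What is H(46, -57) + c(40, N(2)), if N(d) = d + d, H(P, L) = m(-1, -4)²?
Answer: 1971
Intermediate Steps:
m(Q, J) = 10 (m(Q, J) = 3 + (3 + 4) = 3 + 7 = 10)
H(P, L) = 100 (H(P, L) = 10² = 100)
N(d) = 2*d
c(a, z) = 7 - z² + 47*a (c(a, z) = 7 - (-47*a + z*z) = 7 - (-47*a + z²) = 7 - (z² - 47*a) = 7 + (-z² + 47*a) = 7 - z² + 47*a)
H(46, -57) + c(40, N(2)) = 100 + (7 - (2*2)² + 47*40) = 100 + (7 - 1*4² + 1880) = 100 + (7 - 1*16 + 1880) = 100 + (7 - 16 + 1880) = 100 + 1871 = 1971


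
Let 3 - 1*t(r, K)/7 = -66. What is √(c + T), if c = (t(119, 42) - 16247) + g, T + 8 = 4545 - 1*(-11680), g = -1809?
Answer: 2*I*√339 ≈ 36.824*I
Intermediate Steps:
t(r, K) = 483 (t(r, K) = 21 - 7*(-66) = 21 + 462 = 483)
T = 16217 (T = -8 + (4545 - 1*(-11680)) = -8 + (4545 + 11680) = -8 + 16225 = 16217)
c = -17573 (c = (483 - 16247) - 1809 = -15764 - 1809 = -17573)
√(c + T) = √(-17573 + 16217) = √(-1356) = 2*I*√339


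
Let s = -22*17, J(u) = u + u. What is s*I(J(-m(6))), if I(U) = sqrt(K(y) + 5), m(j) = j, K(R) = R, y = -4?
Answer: -374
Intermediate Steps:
J(u) = 2*u
I(U) = 1 (I(U) = sqrt(-4 + 5) = sqrt(1) = 1)
s = -374
s*I(J(-m(6))) = -374*1 = -374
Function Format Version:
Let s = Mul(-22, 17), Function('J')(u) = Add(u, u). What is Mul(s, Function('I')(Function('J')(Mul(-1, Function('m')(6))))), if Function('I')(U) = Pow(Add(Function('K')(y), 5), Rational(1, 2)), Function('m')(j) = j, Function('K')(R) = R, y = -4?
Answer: -374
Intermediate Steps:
Function('J')(u) = Mul(2, u)
Function('I')(U) = 1 (Function('I')(U) = Pow(Add(-4, 5), Rational(1, 2)) = Pow(1, Rational(1, 2)) = 1)
s = -374
Mul(s, Function('I')(Function('J')(Mul(-1, Function('m')(6))))) = Mul(-374, 1) = -374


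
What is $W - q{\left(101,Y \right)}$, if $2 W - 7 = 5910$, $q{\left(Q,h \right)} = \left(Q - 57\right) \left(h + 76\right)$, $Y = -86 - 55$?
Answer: $\frac{11637}{2} \approx 5818.5$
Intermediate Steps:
$Y = -141$ ($Y = -86 - 55 = -141$)
$q{\left(Q,h \right)} = \left(-57 + Q\right) \left(76 + h\right)$
$W = \frac{5917}{2}$ ($W = \frac{7}{2} + \frac{1}{2} \cdot 5910 = \frac{7}{2} + 2955 = \frac{5917}{2} \approx 2958.5$)
$W - q{\left(101,Y \right)} = \frac{5917}{2} - \left(-4332 - -8037 + 76 \cdot 101 + 101 \left(-141\right)\right) = \frac{5917}{2} - \left(-4332 + 8037 + 7676 - 14241\right) = \frac{5917}{2} - -2860 = \frac{5917}{2} + 2860 = \frac{11637}{2}$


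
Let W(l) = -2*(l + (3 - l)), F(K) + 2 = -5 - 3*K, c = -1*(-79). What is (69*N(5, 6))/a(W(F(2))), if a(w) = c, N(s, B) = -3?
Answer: -207/79 ≈ -2.6203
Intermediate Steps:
c = 79
F(K) = -7 - 3*K (F(K) = -2 + (-5 - 3*K) = -7 - 3*K)
W(l) = -6 (W(l) = -2*3 = -6)
a(w) = 79
(69*N(5, 6))/a(W(F(2))) = (69*(-3))/79 = -207*1/79 = -207/79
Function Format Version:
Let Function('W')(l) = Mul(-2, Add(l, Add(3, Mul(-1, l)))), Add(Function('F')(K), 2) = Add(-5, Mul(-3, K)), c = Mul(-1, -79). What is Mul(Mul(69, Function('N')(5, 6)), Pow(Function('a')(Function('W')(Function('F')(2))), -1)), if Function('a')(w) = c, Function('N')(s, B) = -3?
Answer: Rational(-207, 79) ≈ -2.6203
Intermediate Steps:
c = 79
Function('F')(K) = Add(-7, Mul(-3, K)) (Function('F')(K) = Add(-2, Add(-5, Mul(-3, K))) = Add(-7, Mul(-3, K)))
Function('W')(l) = -6 (Function('W')(l) = Mul(-2, 3) = -6)
Function('a')(w) = 79
Mul(Mul(69, Function('N')(5, 6)), Pow(Function('a')(Function('W')(Function('F')(2))), -1)) = Mul(Mul(69, -3), Pow(79, -1)) = Mul(-207, Rational(1, 79)) = Rational(-207, 79)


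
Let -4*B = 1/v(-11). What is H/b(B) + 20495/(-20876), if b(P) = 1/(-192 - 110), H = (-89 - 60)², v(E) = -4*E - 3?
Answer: -139967379447/20876 ≈ -6.7047e+6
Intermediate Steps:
v(E) = -3 - 4*E
B = -1/164 (B = -1/(4*(-3 - 4*(-11))) = -1/(4*(-3 + 44)) = -¼/41 = -¼*1/41 = -1/164 ≈ -0.0060976)
H = 22201 (H = (-149)² = 22201)
b(P) = -1/302 (b(P) = 1/(-302) = -1/302)
H/b(B) + 20495/(-20876) = 22201/(-1/302) + 20495/(-20876) = 22201*(-302) + 20495*(-1/20876) = -6704702 - 20495/20876 = -139967379447/20876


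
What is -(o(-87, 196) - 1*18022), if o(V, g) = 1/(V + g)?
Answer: 1964397/109 ≈ 18022.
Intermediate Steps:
-(o(-87, 196) - 1*18022) = -(1/(-87 + 196) - 1*18022) = -(1/109 - 18022) = -1*(-1964397/109) = 1964397/109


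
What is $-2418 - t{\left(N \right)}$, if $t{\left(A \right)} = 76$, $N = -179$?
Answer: $-2494$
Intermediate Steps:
$-2418 - t{\left(N \right)} = -2418 - 76 = -2494$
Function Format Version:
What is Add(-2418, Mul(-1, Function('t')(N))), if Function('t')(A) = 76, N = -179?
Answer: -2494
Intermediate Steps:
Add(-2418, Mul(-1, Function('t')(N))) = Add(-2418, Mul(-1, 76)) = Add(-2418, -76) = -2494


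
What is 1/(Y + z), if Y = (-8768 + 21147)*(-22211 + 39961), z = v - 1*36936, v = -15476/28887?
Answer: 28887/6346194085042 ≈ 4.5519e-9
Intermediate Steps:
v = -15476/28887 (v = -15476*1/28887 = -15476/28887 ≈ -0.53574)
z = -1066985708/28887 (z = -15476/28887 - 1*36936 = -15476/28887 - 36936 = -1066985708/28887 ≈ -36937.)
Y = 219727250 (Y = 12379*17750 = 219727250)
1/(Y + z) = 1/(219727250 - 1066985708/28887) = 1/(6346194085042/28887) = 28887/6346194085042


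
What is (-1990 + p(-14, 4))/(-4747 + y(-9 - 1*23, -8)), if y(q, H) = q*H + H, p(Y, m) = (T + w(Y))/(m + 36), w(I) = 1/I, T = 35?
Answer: 1113911/2519440 ≈ 0.44213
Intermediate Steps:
p(Y, m) = (35 + 1/Y)/(36 + m) (p(Y, m) = (35 + 1/Y)/(m + 36) = (35 + 1/Y)/(36 + m))
y(q, H) = H + H*q (y(q, H) = H*q + H = H + H*q)
(-1990 + p(-14, 4))/(-4747 + y(-9 - 1*23, -8)) = (-1990 + (1 + 35*(-14))/((-14)*(36 + 4)))/(-4747 - 8*(1 + (-9 - 1*23))) = (-1990 - 1/14*(1 - 490)/40)/(-4747 - 8*(1 + (-9 - 23))) = (-1990 - 1/14*1/40*(-489))/(-4747 - 8*(1 - 32)) = (-1990 + 489/560)/(-4747 - 8*(-31)) = -1113911/(560*(-4747 + 248)) = -1113911/560/(-4499) = -1113911/560*(-1/4499) = 1113911/2519440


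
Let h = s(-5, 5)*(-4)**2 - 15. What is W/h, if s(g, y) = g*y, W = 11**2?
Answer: -121/415 ≈ -0.29157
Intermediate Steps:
W = 121
h = -415 (h = -5*5*(-4)**2 - 15 = -25*16 - 15 = -400 - 15 = -415)
W/h = 121/(-415) = 121*(-1/415) = -121/415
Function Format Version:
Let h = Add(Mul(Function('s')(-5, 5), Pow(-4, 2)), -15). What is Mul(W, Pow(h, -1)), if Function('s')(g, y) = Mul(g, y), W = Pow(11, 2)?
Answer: Rational(-121, 415) ≈ -0.29157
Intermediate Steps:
W = 121
h = -415 (h = Add(Mul(Mul(-5, 5), Pow(-4, 2)), -15) = Add(Mul(-25, 16), -15) = Add(-400, -15) = -415)
Mul(W, Pow(h, -1)) = Mul(121, Pow(-415, -1)) = Mul(121, Rational(-1, 415)) = Rational(-121, 415)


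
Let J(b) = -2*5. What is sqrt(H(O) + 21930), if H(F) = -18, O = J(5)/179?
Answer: 2*sqrt(5478) ≈ 148.03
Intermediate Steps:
J(b) = -10
O = -10/179 ≈ -0.055866
sqrt(H(O) + 21930) = sqrt(-18 + 21930) = sqrt(21912) = 2*sqrt(5478)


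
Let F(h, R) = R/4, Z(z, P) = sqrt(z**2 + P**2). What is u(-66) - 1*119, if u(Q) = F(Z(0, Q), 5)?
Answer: -471/4 ≈ -117.75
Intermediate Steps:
Z(z, P) = sqrt(P**2 + z**2)
F(h, R) = R/4 (F(h, R) = R*(1/4) = R/4)
u(Q) = 5/4 (u(Q) = (1/4)*5 = 5/4)
u(-66) - 1*119 = 5/4 - 1*119 = 5/4 - 119 = -471/4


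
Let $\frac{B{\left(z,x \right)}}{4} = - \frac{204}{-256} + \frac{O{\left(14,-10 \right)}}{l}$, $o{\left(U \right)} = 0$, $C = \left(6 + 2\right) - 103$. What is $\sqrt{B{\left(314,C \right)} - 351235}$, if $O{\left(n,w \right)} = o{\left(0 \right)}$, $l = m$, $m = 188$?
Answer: $\frac{i \sqrt{5619709}}{4} \approx 592.65 i$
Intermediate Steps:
$C = -95$ ($C = 8 - 103 = -95$)
$l = 188$
$O{\left(n,w \right)} = 0$
$B{\left(z,x \right)} = \frac{51}{16}$ ($B{\left(z,x \right)} = 4 \left(- \frac{204}{-256} + \frac{0}{188}\right) = 4 \left(\left(-204\right) \left(- \frac{1}{256}\right) + 0 \cdot \frac{1}{188}\right) = 4 \left(\frac{51}{64} + 0\right) = 4 \cdot \frac{51}{64} = \frac{51}{16}$)
$\sqrt{B{\left(314,C \right)} - 351235} = \sqrt{\frac{51}{16} - 351235} = \sqrt{- \frac{5619709}{16}} = \frac{i \sqrt{5619709}}{4}$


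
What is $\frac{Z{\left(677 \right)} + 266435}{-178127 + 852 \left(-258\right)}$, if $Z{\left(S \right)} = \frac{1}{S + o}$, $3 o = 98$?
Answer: $- \frac{567240118}{847220647} \approx -0.66953$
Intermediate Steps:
$o = \frac{98}{3}$ ($o = \frac{1}{3} \cdot 98 = \frac{98}{3} \approx 32.667$)
$Z{\left(S \right)} = \frac{1}{\frac{98}{3} + S}$ ($Z{\left(S \right)} = \frac{1}{S + \frac{98}{3}} = \frac{1}{\frac{98}{3} + S}$)
$\frac{Z{\left(677 \right)} + 266435}{-178127 + 852 \left(-258\right)} = \frac{\frac{3}{98 + 3 \cdot 677} + 266435}{-178127 + 852 \left(-258\right)} = \frac{\frac{3}{98 + 2031} + 266435}{-178127 - 219816} = \frac{\frac{3}{2129} + 266435}{-397943} = \left(3 \cdot \frac{1}{2129} + 266435\right) \left(- \frac{1}{397943}\right) = \left(\frac{3}{2129} + 266435\right) \left(- \frac{1}{397943}\right) = \frac{567240118}{2129} \left(- \frac{1}{397943}\right) = - \frac{567240118}{847220647}$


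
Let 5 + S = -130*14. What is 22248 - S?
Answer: 24073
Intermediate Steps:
S = -1825 (S = -5 - 130*14 = -5 - 1820 = -1825)
22248 - S = 22248 - 1*(-1825) = 22248 + 1825 = 24073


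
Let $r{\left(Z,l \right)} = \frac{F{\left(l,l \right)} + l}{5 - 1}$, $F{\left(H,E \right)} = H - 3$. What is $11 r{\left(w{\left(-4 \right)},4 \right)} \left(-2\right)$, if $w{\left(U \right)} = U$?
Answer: $- \frac{55}{2} \approx -27.5$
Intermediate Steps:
$F{\left(H,E \right)} = -3 + H$
$r{\left(Z,l \right)} = - \frac{3}{4} + \frac{l}{2}$ ($r{\left(Z,l \right)} = \frac{\left(-3 + l\right) + l}{5 - 1} = \frac{-3 + 2 l}{4} = \left(-3 + 2 l\right) \frac{1}{4} = - \frac{3}{4} + \frac{l}{2}$)
$11 r{\left(w{\left(-4 \right)},4 \right)} \left(-2\right) = 11 \left(- \frac{3}{4} + \frac{1}{2} \cdot 4\right) \left(-2\right) = 11 \left(- \frac{3}{4} + 2\right) \left(-2\right) = 11 \cdot \frac{5}{4} \left(-2\right) = \frac{55}{4} \left(-2\right) = - \frac{55}{2}$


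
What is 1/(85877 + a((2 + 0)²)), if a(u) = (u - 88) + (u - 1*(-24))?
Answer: 1/85821 ≈ 1.1652e-5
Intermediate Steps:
a(u) = -64 + 2*u (a(u) = (-88 + u) + (u + 24) = (-88 + u) + (24 + u) = -64 + 2*u)
1/(85877 + a((2 + 0)²)) = 1/(85877 + (-64 + 2*(2 + 0)²)) = 1/(85877 + (-64 + 2*2²)) = 1/(85877 + (-64 + 2*4)) = 1/(85877 + (-64 + 8)) = 1/(85877 - 56) = 1/85821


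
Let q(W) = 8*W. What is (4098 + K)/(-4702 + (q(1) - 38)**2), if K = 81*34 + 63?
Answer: -6915/3802 ≈ -1.8188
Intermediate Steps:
K = 2817 (K = 2754 + 63 = 2817)
(4098 + K)/(-4702 + (q(1) - 38)**2) = (4098 + 2817)/(-4702 + (8*1 - 38)**2) = 6915/(-4702 + (8 - 38)**2) = 6915/(-4702 + (-30)**2) = 6915/(-4702 + 900) = 6915/(-3802) = 6915*(-1/3802) = -6915/3802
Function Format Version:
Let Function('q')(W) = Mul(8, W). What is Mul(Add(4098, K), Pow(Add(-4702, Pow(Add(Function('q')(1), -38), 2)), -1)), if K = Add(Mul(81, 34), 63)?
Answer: Rational(-6915, 3802) ≈ -1.8188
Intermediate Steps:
K = 2817 (K = Add(2754, 63) = 2817)
Mul(Add(4098, K), Pow(Add(-4702, Pow(Add(Function('q')(1), -38), 2)), -1)) = Mul(Add(4098, 2817), Pow(Add(-4702, Pow(Add(Mul(8, 1), -38), 2)), -1)) = Mul(6915, Pow(Add(-4702, Pow(Add(8, -38), 2)), -1)) = Mul(6915, Pow(Add(-4702, Pow(-30, 2)), -1)) = Mul(6915, Pow(Add(-4702, 900), -1)) = Mul(6915, Pow(-3802, -1)) = Mul(6915, Rational(-1, 3802)) = Rational(-6915, 3802)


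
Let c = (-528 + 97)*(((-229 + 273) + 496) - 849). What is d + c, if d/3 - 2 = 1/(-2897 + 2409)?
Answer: 64994277/488 ≈ 1.3319e+5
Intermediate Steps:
c = 133179 (c = -431*((44 + 496) - 849) = -431*(540 - 849) = -431*(-309) = 133179)
d = 2925/488 (d = 6 + 3/(-2897 + 2409) = 6 + 3/(-488) = 6 + 3*(-1/488) = 6 - 3/488 = 2925/488 ≈ 5.9939)
d + c = 2925/488 + 133179 = 64994277/488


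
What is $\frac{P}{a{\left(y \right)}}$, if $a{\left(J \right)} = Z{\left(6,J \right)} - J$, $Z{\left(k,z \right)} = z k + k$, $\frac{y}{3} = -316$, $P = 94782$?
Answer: $- \frac{15797}{789} \approx -20.022$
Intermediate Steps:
$y = -948$ ($y = 3 \left(-316\right) = -948$)
$Z{\left(k,z \right)} = k + k z$ ($Z{\left(k,z \right)} = k z + k = k + k z$)
$a{\left(J \right)} = 6 + 5 J$ ($a{\left(J \right)} = 6 \left(1 + J\right) - J = \left(6 + 6 J\right) - J = 6 + 5 J$)
$\frac{P}{a{\left(y \right)}} = \frac{94782}{6 + 5 \left(-948\right)} = \frac{94782}{6 - 4740} = \frac{94782}{-4734} = 94782 \left(- \frac{1}{4734}\right) = - \frac{15797}{789}$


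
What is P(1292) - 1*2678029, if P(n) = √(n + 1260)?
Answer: -2678029 + 2*√638 ≈ -2.6780e+6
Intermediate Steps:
P(n) = √(1260 + n)
P(1292) - 1*2678029 = √(1260 + 1292) - 1*2678029 = √2552 - 2678029 = 2*√638 - 2678029 = -2678029 + 2*√638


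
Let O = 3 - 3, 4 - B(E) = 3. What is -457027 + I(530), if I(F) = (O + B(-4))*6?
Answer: -457021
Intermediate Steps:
B(E) = 1 (B(E) = 4 - 1*3 = 4 - 3 = 1)
O = 0
I(F) = 6 (I(F) = (0 + 1)*6 = 1*6 = 6)
-457027 + I(530) = -457027 + 6 = -457021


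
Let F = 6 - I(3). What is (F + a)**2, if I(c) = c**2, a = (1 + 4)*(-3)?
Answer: 324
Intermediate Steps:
a = -15 (a = 5*(-3) = -15)
F = -3 (F = 6 - 1*3**2 = 6 - 1*9 = 6 - 9 = -3)
(F + a)**2 = (-3 - 15)**2 = (-18)**2 = 324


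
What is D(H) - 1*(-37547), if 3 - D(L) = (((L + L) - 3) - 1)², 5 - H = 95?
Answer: 3694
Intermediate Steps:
H = -90 (H = 5 - 1*95 = 5 - 95 = -90)
D(L) = 3 - (-4 + 2*L)² (D(L) = 3 - (((L + L) - 3) - 1)² = 3 - ((2*L - 3) - 1)² = 3 - ((-3 + 2*L) - 1)² = 3 - (-4 + 2*L)²)
D(H) - 1*(-37547) = (3 - 4*(-2 - 90)²) - 1*(-37547) = (3 - 4*(-92)²) + 37547 = (3 - 4*8464) + 37547 = (3 - 33856) + 37547 = -33853 + 37547 = 3694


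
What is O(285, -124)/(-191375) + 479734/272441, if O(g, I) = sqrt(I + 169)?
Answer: 479734/272441 - 3*sqrt(5)/191375 ≈ 1.7608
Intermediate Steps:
O(g, I) = sqrt(169 + I)
O(285, -124)/(-191375) + 479734/272441 = sqrt(169 - 124)/(-191375) + 479734/272441 = sqrt(45)*(-1/191375) + 479734*(1/272441) = (3*sqrt(5))*(-1/191375) + 479734/272441 = -3*sqrt(5)/191375 + 479734/272441 = 479734/272441 - 3*sqrt(5)/191375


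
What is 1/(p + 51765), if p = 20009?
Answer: 1/71774 ≈ 1.3933e-5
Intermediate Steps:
1/(p + 51765) = 1/(20009 + 51765) = 1/71774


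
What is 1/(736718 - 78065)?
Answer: 1/658653 ≈ 1.5183e-6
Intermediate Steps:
1/(736718 - 78065) = 1/658653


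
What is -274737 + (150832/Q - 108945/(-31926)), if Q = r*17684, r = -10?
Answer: -64628917160363/235241410 ≈ -2.7473e+5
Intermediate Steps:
Q = -176840 (Q = -10*17684 = -176840)
-274737 + (150832/Q - 108945/(-31926)) = -274737 + (150832/(-176840) - 108945/(-31926)) = -274737 + (150832*(-1/176840) - 108945*(-1/31926)) = -274737 + (-18854/22105 + 36315/10642) = -274737 + 602098807/235241410 = -64628917160363/235241410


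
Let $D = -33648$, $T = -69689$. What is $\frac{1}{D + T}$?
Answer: $- \frac{1}{103337} \approx -9.6771 \cdot 10^{-6}$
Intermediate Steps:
$\frac{1}{D + T} = \frac{1}{-33648 - 69689} = \frac{1}{-103337} = - \frac{1}{103337}$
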